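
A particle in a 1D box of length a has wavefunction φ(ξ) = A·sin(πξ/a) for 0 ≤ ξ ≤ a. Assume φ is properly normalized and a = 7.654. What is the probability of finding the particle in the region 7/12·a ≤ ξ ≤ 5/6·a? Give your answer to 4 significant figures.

|φ|² is the probability density, so P = ∫_{7/12·a}^{5/6·a} |φ|² dξ.
Since A² = 1/(a/2), this is the region integral divided by the full normalization integral.
Substituting u = ξ/a, A² and the length scale cancel in the ratio: P = ∫_{7/12}^{5/6} sin(π·u)^2 du / ∫_{0}^{1} sin(π·u)^2 du.
Using ∫ sin(π·u)^2 du = u/2 - sin(2·π·u)/(4·π), the numerator is -1/(8·π) + √(3)/(8·π) + 1/8 and the denominator is 1/2.
Evaluating gives P = (-1 + √(3) + π)/(4·π).

P ≈ 0.3083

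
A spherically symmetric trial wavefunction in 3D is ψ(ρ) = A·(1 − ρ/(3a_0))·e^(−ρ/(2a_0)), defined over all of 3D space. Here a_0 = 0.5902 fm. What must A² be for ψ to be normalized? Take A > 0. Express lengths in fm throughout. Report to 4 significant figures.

Require ∫ |ψ|² 4πρ² dρ = 1 over the whole domain.
The angular integral contributes 4π, leaving ∫₀^∞ ρ²|ψ|² dρ.
Recall ∫₀^∞ ρ^m e^(−ρ/β) dρ = m!·β^(m+1), the integral (without the A² prefactor) comes out to 8·π·a_0^3/3.
Hence A² = 1/[8·π·a_0^3/3].
Substituting a_0 = 0.5902 gives A² = 0.58061, so A = 0.76198.

A^2 ≈ 0.5806 fm^(-3)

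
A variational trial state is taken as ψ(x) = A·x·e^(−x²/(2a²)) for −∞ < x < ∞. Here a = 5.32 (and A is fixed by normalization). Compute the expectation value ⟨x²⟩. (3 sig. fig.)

⟨x^2⟩ ≈ 42.5

The expectation value is the |ψ|²-weighted average of x^2: ∫ x^2|ψ|² dx.
With ∫_{−∞}^{∞} x^(2m) e^(−αx²) dx = (2m−1)!!·√π / (2^m α^(m+1/2)), the ratio of the moment integral to the normalization integral gives ⟨x²⟩ = 3·a^2/2.
Putting a = 5.32 gives 42.45.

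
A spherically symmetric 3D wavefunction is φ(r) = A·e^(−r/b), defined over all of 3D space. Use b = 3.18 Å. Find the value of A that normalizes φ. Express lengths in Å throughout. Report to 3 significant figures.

We need A² ∫|f|² 4πr² dr = 1, taking the integral from 0 to ∞.
The angular integral contributes 4π, leaving ∫₀^∞ r²|φ|² dr.
With ∫₀^∞ r^2 e^(−αr) dr = 2!/α^3, the integral (without the A² prefactor) comes out to π·b^3.
So A² = (π·b^3)^(−1).
Substituting b = 3.18 gives A² = 0.009898, so A = 0.09949.

A ≈ 0.0995 Å^(-3/2)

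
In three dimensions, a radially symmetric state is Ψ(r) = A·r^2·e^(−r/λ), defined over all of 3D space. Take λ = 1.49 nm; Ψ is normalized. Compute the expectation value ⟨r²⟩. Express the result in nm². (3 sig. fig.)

⟨r^2⟩ ≈ 31.1 nm^2

By definition ⟨r²⟩ = ∫ r^2 |Ψ(r)|² 4πr² dr.
Recall ∫₀^∞ r^m e^(−r/β) dr = m!·β^(m+1), since the A² factors cancel between numerator and denominator, ⟨r²⟩ = 14·λ^2.
With λ = 1.49, ⟨r^2⟩ = 31.08.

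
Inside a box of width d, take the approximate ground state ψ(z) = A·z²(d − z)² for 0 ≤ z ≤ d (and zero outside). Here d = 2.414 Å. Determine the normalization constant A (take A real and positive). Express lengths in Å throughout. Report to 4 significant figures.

A ≈ 0.4757 Å^(-9/2)

Normalization requires ∫|ψ|² dz = 1, integrated from 0 to d.
Expanding the polynomial and integrating term by term, the integral (without the A² prefactor) comes out to d^9/630.
Setting this equal to 1 gives A² = 1/(d^9/630).
Substituting d = 2.414 gives A² = 0.22631, so A = 0.47572.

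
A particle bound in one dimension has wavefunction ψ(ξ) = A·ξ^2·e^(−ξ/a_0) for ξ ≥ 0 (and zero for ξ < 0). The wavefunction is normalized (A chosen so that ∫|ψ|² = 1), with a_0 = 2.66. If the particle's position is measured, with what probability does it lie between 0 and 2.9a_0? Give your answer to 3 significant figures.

P ≈ 0.687

|ψ|² is the probability density, so P = ∫_{0}^{2.9a_0} |ψ|² dξ.
The normalization integral ∫|ψ|²dξ over the whole domain equals 3·a_0^5/4·A², and A² cancels in the ratio.
Substituting u = ξ/a_0, A² and the length scale cancel in the ratio: P = ∫_{0}^{2.9} u^4·e^(-2·u) du / ∫_{0}^{∞} u^4·e^(-2·u) du.
Using ∫ u^4·e^(-2·u) du = -(u^4/2 + u^3 + 3·u^2/2 + 3·u/2 + 3/4)·e^(-2·u), the numerator is ≈ 0.51546 and the denominator is 3/4.
Evaluating gives P = 0.6873.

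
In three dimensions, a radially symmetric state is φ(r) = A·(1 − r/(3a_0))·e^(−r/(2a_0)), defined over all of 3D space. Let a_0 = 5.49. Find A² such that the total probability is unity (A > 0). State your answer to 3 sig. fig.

We need A² ∫|f|² 4πr² dr = 1, taking the integral from 0 to ∞.
(Spherical symmetry: dV = 4πr² dr.)
With ∫₀^∞ r^4 e^(−αr) dr = 4!/α^5, with φ = A·(1 − r/(3a_0))·e^(−r/(2a_0)), the integral evaluates to A²·[8·π·a_0^3/3].
Setting this equal to 1 gives A² = 1/(8·π·a_0^3/3).
Plugging in a_0 = 5.49 yields A = 0.02686.

A^2 ≈ 0.000721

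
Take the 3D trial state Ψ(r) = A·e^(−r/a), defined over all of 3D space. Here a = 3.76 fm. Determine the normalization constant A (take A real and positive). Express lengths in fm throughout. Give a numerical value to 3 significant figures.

A ≈ 0.0774 fm^(-3/2)

Require ∫ |Ψ|² 4πr² dr = 1 over the whole domain.
Recall ∫₀^∞ r^m e^(−r/β) dr = m!·β^(m+1), carrying out the integral gives A² · π·a^3.
So A² = (π·a^3)^(−1).
Substituting a = 3.76 gives A² = 0.005988, so A = 0.07738.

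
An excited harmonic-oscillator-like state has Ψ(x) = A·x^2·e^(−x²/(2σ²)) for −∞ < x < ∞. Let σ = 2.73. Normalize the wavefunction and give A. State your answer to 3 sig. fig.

A ≈ 0.0704

We need A² ∫|f|² dx = 1, taking the integral from −∞ to ∞.
The integral (without the A² prefactor) comes out to 3·√(π)·σ^5/4.
Hence A² = 1/[3·√(π)·σ^5/4].
Plugging in σ = 2.73 yields A = 0.07043.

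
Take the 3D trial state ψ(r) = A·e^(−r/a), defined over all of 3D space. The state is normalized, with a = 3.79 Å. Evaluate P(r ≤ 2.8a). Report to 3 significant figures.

P = ∫ |ψ|² 4πr² dr over r ≤ 2.8a.
Normalization gives A² = 1/(π·a^3).
Let u = r/a; then A², 4π and the length scale all cancel, so P = ∫_{0}^{2.8} u^2·e^(-2·u) du ÷ ∫_{0}^{∞} u^2·e^(-2·u) du.
An antiderivative of u^2·e^(-2·u) is -(2·u^2 + 2·u + 1)·e^(-2·u)/4; evaluating from 0 to 2.8 gives 1/4 - 557·e^(-28/5)/100, while the full integral is 1/4.
This evaluates to P = 0.9176.

P ≈ 0.918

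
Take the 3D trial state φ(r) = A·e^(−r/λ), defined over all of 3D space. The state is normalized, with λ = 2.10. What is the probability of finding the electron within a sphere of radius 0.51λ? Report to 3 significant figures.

P ≈ 0.0840

P = ∫ |φ|² 4πr² dr over r ≤ 0.51λ.
A² is fixed by ∫₀^∞ 4πr²|φ|² dr = 1, i.e. A² = (π·λ^3)^(−1).
Let u = r/λ; then A², 4π and the length scale all cancel, so P = ∫_{0}^{0.51} u^2·e^(-2·u) du ÷ ∫_{0}^{∞} u^2·e^(-2·u) du.
With ∫ u^2·e^(-2·u) du = -(2·u^2 + 2·u + 1)·e^(-2·u)/4 + C, the region integral is ≈ 0.021004 and the full one is 1/4.
Taking the ratio yields P = 0.08402.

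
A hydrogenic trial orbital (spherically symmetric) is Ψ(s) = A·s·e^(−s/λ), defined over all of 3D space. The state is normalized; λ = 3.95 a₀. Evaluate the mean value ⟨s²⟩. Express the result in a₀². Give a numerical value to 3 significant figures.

⟨s^2⟩ ≈ 117 a₀^2

By definition ⟨s²⟩ = ∫ s^2 |Ψ(s)|² 4πs² ds.
With ∫₀^∞ s^6 e^(−αs) ds = 6!/α^7, since the A² factors cancel between numerator and denominator, ⟨s²⟩ = 15·λ^2/2.
Putting λ = 3.95 gives 117.0.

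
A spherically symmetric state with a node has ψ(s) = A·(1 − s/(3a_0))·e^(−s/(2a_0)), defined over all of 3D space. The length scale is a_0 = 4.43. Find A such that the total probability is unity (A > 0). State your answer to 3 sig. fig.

The normalization condition is ∫|ψ|² 4πs² ds = 1 from 0 to ∞.
The angular integral contributes 4π, leaving ∫₀^∞ s²|ψ|² ds.
Using ∫₀^∞ sⁿ e^(−αs) ds = n!/αⁿ⁺¹, the integral (without the A² prefactor) comes out to 8·π·a_0^3/3.
So A² = (8·π·a_0^3/3)^(−1).
With a_0 = 4.43: A² = 0.001373 and A = 0.03705.

A ≈ 0.0371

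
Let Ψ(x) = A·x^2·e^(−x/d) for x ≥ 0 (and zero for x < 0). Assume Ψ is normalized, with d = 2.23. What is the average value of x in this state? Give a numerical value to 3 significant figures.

⟨x⟩ = ∫ x |Ψ|² dx over the full domain.
The ratio of the moment integral to the normalization integral gives ⟨x⟩ = 5·d/2.
Putting d = 2.23 gives 5.575.

⟨x⟩ ≈ 5.58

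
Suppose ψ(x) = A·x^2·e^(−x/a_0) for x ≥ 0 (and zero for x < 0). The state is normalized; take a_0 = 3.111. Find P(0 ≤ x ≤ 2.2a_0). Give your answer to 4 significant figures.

The probability is P = ∫ |ψ|² dx over [0, 2.2a_0].
Since A² = 1/(3·a_0^5/4), this is the region integral divided by the full normalization integral.
Let u = x/a_0; then A² and the length scale cancel, so P = ∫_{0}^{2.2} u^4·e^(-2·u) du ÷ ∫_{0}^{∞} u^4·e^(-2·u) du.
Using ∫ u^4·e^(-2·u) du = -(u^4/2 + u^3 + 3·u^2/2 + 3·u/2 + 3/4)·e^(-2·u), the numerator is ≈ 0.336612 and the denominator is 3/4.
Evaluating gives P = 0.44882.

P ≈ 0.4488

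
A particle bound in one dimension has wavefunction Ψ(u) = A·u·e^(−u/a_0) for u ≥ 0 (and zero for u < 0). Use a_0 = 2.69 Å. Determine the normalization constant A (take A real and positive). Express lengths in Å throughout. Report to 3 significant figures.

We need A² ∫|f|² du = 1, taking the integral from 0 to ∞.
Recall ∫₀^∞ u^m e^(−u/β) du = m!·β^(m+1), the integral (without the A² prefactor) comes out to a_0^3/4.
Setting this equal to 1 gives A² = 1/(a_0^3/4).
Plugging in a_0 = 2.69 yields A = 0.4533.

A ≈ 0.453 Å^(-3/2)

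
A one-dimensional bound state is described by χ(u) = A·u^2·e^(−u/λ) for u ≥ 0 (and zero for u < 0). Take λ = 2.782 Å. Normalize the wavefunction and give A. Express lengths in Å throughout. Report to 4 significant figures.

A ≈ 0.08945 Å^(-5/2)

Require ∫ |χ|² du = 1 over the whole domain.
With ∫₀^∞ u^4 e^(−αu) du = 4!/α^5, with χ = A·u^2·e^(−u/λ), the integral evaluates to A²·[3·λ^5/4].
Hence A² = 1/[3·λ^5/4].
Plugging in λ = 2.782 yields A = 0.089449.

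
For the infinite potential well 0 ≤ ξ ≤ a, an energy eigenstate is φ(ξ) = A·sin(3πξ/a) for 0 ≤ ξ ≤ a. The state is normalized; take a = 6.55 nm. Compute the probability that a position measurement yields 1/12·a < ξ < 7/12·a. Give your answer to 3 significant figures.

|φ|² is the probability density, so P = ∫_{1/12·a}^{7/12·a} |φ|² dξ.
Since A² = 1/(a/2), this is the region integral divided by the full normalization integral.
Let u = ξ/a; then A² and the length scale cancel, so P = ∫_{1/12}^{7/12} sin(3·π·u)^2 du ÷ ∫_{0}^{1} sin(3·π·u)^2 du.
Using ∫ sin(3·π·u)^2 du = u/2 - sin(6·π·u)/(12·π), the numerator is 1/(6·π) + 1/4 and the denominator is 1/2.
Evaluating gives P = (2 + 3·π)/(6·π).

P ≈ 0.606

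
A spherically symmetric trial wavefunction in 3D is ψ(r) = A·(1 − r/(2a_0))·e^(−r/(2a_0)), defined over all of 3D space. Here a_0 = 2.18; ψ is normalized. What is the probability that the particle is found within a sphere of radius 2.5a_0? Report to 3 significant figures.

Integrate the radial probability density 4πr²|ψ|² over r ≤ 2.5a_0.
Normalization gives A² = 1/(8·π·a_0^3).
Let u = r/a_0; then A², 4π and the length scale all cancel, so P = ∫_{0}^{2.5} u^2·(1 - u/2)^2·e^(-u) du ÷ ∫_{0}^{∞} u^2·(1 - u/2)^2·e^(-u) du.
With ∫ u^2·(1 - u/2)^2·e^(-u) du = -(u^4/4 + u^2 + 2·u + 2)·e^(-u) + C, the region integral is 2 - 1473·e^(-5/2)/64 and the full one is 2.
The region integral divided by the full integral gives P = 0.05538.

P ≈ 0.0554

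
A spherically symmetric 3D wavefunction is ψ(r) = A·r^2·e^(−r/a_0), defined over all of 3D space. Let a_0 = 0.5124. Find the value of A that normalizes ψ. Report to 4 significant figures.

A ≈ 1.235

Require ∫ |ψ|² 4πr² dr = 1 over the whole domain.
The angular integral contributes 4π, leaving ∫₀^∞ r²|ψ|² dr.
With ∫₀^∞ r^6 e^(−αr) dr = 6!/α^7, ∫|ψ|² 4πr² dr = A²·(45·π·a_0^7/2).
Hence A² = 1/[45·π·a_0^7/2].
With a_0 = 0.5124: A² = 1.5255 and A = 1.2351.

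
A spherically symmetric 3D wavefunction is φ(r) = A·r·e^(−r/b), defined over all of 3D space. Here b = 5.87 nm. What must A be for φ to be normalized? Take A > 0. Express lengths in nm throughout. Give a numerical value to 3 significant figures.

A ≈ 0.00390 nm^(-5/2)

The normalization condition is ∫|φ|² 4πr² dr = 1 from 0 to ∞.
With ∫₀^∞ r^4 e^(−αr) dr = 4!/α^5, the integral (without the A² prefactor) comes out to 3·π·b^5.
So A² = (3·π·b^5)^(−1).
With b = 5.87: A² = 0.00001522 and A = 0.003902.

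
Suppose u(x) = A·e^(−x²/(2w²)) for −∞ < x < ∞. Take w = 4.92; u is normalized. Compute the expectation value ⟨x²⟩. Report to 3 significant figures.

By definition ⟨x²⟩ = ∫ x^2 |u(x)|² dx.
Since the A² factors cancel between numerator and denominator, ⟨x²⟩ = w^2/2.
With w = 4.92, ⟨x^2⟩ = 12.10.

⟨x^2⟩ ≈ 12.1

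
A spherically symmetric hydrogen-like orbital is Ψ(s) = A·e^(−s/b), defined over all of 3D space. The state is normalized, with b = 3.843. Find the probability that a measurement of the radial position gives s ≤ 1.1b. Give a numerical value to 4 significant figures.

P ≈ 0.3773

Integrate the radial probability density 4πs²|Ψ|² over s ≤ 1.1b.
A² is fixed by ∫₀^∞ 4πs²|Ψ|² ds = 1, i.e. A² = (π·b^3)^(−1).
Let u = s/b; then A², 4π and the length scale all cancel, so P = ∫_{0}^{1.1} u^2·e^(-2·u) du ÷ ∫_{0}^{∞} u^2·e^(-2·u) du.
Using ∫ u^2·e^(-2·u) du = -(2·u^2 + 2·u + 1)·e^(-2·u)/4, the numerator is 1/4 - 281·e^(-11/5)/200 and the denominator is 1/4.
This evaluates to P = 0.37729.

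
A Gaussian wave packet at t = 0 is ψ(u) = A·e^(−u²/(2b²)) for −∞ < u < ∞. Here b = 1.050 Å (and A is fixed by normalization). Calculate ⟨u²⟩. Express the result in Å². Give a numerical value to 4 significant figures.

By definition ⟨u²⟩ = ∫ u^2 |ψ(u)|² du.
Differentiating ∫e^(−αu²) du = √(π/α) under α to get the higher moments, evaluating both integrals, ⟨u²⟩ = b^2/2.
With b = 1.050, ⟨u^2⟩ = 0.55125.

⟨u^2⟩ ≈ 0.5513 Å^2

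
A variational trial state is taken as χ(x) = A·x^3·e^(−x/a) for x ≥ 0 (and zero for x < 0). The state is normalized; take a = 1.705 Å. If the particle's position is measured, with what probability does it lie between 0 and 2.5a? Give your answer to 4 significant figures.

The probability is P = ∫ |χ|² dx over [0, 2.5a].
With A² fixed by ∫|χ|² = 1, i.e. A² = (45·a^7/8)^(−1), substitute and integrate.
Let u = x/a; then A² and the length scale cancel, so P = ∫_{0}^{2.5} u^6·e^(-2·u) du ÷ ∫_{0}^{∞} u^6·e^(-2·u) du.
Using ∫ u^6·e^(-2·u) du = -(4·u^6 + 12·u^5 + 30·u^4 + 60·u^3 + 90·u^2 + 90·u + 45)·e^(-2·u)/8, the numerator is ≈ 1.33772 and the denominator is 45/8.
The result is P = 0.23782.

P ≈ 0.2378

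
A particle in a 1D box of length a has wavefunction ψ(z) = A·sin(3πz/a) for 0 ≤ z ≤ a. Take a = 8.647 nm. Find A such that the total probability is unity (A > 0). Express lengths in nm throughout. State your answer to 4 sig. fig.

A ≈ 0.4809 nm^(-1/2)

The normalization condition is ∫|ψ|² dz = 1 from 0 to a.
Using sin²θ = (1 − cos 2θ)/2, with ψ = A·sin(3πz/a), the integral evaluates to A²·[a/2].
Plugging in a = 8.647 yields A = 0.48093.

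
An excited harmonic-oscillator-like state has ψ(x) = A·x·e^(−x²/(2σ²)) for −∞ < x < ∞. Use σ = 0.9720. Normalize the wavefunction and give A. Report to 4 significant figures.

The normalization condition is ∫|ψ|² dx = 1 from −∞ to ∞.
Differentiating ∫e^(−αx²) dx = √(π/α) under α to get the higher moments, carrying out the integral gives A² · √(π)·σ^3/2.
Setting this equal to 1 gives A² = 1/(√(π)·σ^3/2).
Substituting σ = 0.9720 gives A² = 1.2287, so A = 1.1085.

A ≈ 1.108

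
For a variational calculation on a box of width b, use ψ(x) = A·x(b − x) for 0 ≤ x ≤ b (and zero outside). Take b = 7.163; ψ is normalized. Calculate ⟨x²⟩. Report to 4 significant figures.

⟨x^2⟩ ≈ 14.66

⟨x²⟩ = ∫ x^2 |ψ|² dx over the full domain.
Evaluating both integrals, ⟨x²⟩ = 2·b^2/7.
With b = 7.163, ⟨x^2⟩ = 14.660.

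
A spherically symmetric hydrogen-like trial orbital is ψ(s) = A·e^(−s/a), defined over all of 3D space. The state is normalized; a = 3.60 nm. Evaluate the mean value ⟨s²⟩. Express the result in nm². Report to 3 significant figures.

⟨s^2⟩ ≈ 38.9 nm^2

⟨s²⟩ = ∫ s^2 |ψ|² 4πs² ds over the full domain.
Recall ∫₀^∞ s^m e^(−s/β) ds = m!·β^(m+1), since the A² factors cancel between numerator and denominator, ⟨s²⟩ = 3·a^2.
With a = 3.60, ⟨s^2⟩ = 38.88.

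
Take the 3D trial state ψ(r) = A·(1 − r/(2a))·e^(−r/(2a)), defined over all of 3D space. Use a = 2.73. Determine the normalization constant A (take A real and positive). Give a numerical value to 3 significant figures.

A ≈ 0.0442

Require ∫ |ψ|² 4πr² dr = 1 over the whole domain.
(Spherical symmetry: dV = 4πr² dr.)
Using ∫₀^∞ rⁿ e^(−αr) dr = n!/αⁿ⁺¹, with ψ = A·(1 − r/(2a))·e^(−r/(2a)), the integral evaluates to A²·[8·π·a^3].
With a = 2.73: A² = 0.001956 and A = 0.04422.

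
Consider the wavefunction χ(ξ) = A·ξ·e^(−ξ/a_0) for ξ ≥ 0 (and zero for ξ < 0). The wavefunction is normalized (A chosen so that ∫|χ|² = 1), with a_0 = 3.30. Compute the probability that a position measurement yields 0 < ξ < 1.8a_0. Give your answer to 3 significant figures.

P ≈ 0.697

|χ|² is the probability density, so P = ∫_{0}^{1.8a_0} |χ|² dξ.
The normalization integral ∫|χ|²dξ over the whole domain equals a_0^3/4·A², and A² cancels in the ratio.
In terms of u = ξ/a_0 (A² and the length scale cancel between numerator and denominator), P = [∫_{0}^{1.8} u^2·e^(-2·u) du] / [∫_{0}^{∞} u^2·e^(-2·u) du].
Using ∫ u^2·e^(-2·u) du = -(2·u^2 + 2·u + 1)·e^(-2·u)/4, the numerator is 1/4 - 277·e^(-18/5)/100 and the denominator is 1/4.
The result is P = 0.6973.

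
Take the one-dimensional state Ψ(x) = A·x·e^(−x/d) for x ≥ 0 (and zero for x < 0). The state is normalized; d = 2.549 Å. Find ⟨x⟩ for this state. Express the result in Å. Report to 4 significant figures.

⟨x⟩ ≈ 3.824 Å

The expectation value is the |Ψ|²-weighted average of x: ∫ x|Ψ|² dx.
With ∫₀^∞ x^3 e^(−αx) dx = 3!/α^4, the ratio of the moment integral to the normalization integral gives ⟨x⟩ = 3·d/2.
With d = 2.549, ⟨x⟩ = 3.8235.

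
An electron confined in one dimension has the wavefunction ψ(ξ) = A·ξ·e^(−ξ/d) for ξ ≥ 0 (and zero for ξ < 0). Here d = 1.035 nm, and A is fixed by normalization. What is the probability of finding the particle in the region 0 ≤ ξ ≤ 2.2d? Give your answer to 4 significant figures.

The probability is P = ∫ |ψ|² dξ over [0, 2.2d].
Since A² = 1/(d^3/4), this is the region integral divided by the full normalization integral.
Let u = ξ/d; then A² and the length scale cancel, so P = ∫_{0}^{2.2} u^2·e^(-2·u) du ÷ ∫_{0}^{∞} u^2·e^(-2·u) du.
An antiderivative of u^2·e^(-2·u) is -(2·u^2 + 2·u + 1)·e^(-2·u)/4; evaluating from 0 to 2.2 gives 1/4 - 377·e^(-22/5)/100, while the full integral is 1/4.
This works out to P = 0.81486.

P ≈ 0.8149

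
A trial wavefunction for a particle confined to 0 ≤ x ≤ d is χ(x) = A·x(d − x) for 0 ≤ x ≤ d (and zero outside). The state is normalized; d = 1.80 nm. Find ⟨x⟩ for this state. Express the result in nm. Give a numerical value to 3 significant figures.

By definition ⟨x⟩ = ∫ x |χ(x)|² dx.
The ratio of the moment integral to the normalization integral gives ⟨x⟩ = d/2.
With d = 1.80, ⟨x⟩ = 0.9000.

⟨x⟩ ≈ 0.900 nm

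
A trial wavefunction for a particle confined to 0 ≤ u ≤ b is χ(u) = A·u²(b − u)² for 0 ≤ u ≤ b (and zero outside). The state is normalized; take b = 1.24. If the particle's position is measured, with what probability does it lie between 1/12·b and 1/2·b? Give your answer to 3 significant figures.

|χ|² is the probability density, so P = ∫_{1/12·b}^{1/2·b} |χ|² du.
The normalization integral ∫|χ|²du over the whole domain equals b^9/630·A², and A² cancels in the ratio.
In terms of t = u/b (A² and the length scale cancel between numerator and denominator), P = [∫_{1/12}^{1/2} t^4·(1 - t)^4 dt] / [∫_{0}^{1} t^4·(1 - t)^4 dt].
An antiderivative of t^4·(1 - t)^4 is t^5·(70·t^4 - 315·t^3 + 540·t^2 - 420·t + 126)/630; evaluating from 1/12 to 1/2 gives ≈ 0.00079305, while the full integral is 1/630.
The result is P = 0.4996.

P ≈ 0.500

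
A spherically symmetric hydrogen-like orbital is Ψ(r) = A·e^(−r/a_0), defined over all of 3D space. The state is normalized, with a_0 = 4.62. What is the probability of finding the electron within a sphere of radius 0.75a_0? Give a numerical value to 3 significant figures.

P ≈ 0.191

Integrate the radial probability density 4πr²|Ψ|² over r ≤ 0.75a_0.
A² is fixed by ∫₀^∞ 4πr²|Ψ|² dr = 1, i.e. A² = (π·a_0^3)^(−1).
Let u = r/a_0; then A², 4π and the length scale all cancel, so P = ∫_{0}^{0.75} u^2·e^(-2·u) du ÷ ∫_{0}^{∞} u^2·e^(-2·u) du.
With ∫ u^2·e^(-2·u) du = -(2·u^2 + 2·u + 1)·e^(-2·u)/4 + C, the region integral is 1/4 - 29·e^(-3/2)/32 and the full one is 1/4.
This evaluates to P = 0.1912.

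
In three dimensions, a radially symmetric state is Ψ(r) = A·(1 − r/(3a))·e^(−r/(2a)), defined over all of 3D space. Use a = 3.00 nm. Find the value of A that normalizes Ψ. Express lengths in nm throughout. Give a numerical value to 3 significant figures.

A ≈ 0.0665 nm^(-3/2)

Normalization requires ∫|Ψ|² 4πr² dr = 1, integrated from 0 to ∞.
The angular integral contributes 4π, leaving ∫₀^∞ r²|Ψ|² dr.
With ∫₀^∞ r^4 e^(−αr) dr = 4!/α^5, with Ψ = A·(1 − r/(3a))·e^(−r/(2a)), the integral evaluates to A²·[8·π·a^3/3].
Setting this equal to 1 gives A² = 1/(8·π·a^3/3).
Substituting a = 3.00 gives A² = 0.004421, so A = 0.06649.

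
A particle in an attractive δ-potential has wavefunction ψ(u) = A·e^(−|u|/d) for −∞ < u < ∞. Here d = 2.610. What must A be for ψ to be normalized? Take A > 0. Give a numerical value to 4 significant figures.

The normalization condition is ∫|ψ|² du = 1 from −∞ to ∞.
The integral (without the A² prefactor) comes out to d.
Hence A² = 1/[d].
With d = 2.610: A² = 0.38314 and A = 0.61898.

A ≈ 0.6190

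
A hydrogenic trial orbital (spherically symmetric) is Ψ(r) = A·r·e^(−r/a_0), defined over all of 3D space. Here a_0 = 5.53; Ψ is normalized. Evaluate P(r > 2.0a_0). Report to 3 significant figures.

Integrate the radial probability density 4πr²|Ψ|² over r > 2.0a_0.
The full normalization integral is A²·[3·π·a_0^5] = 1, fixing A².
Let u = r/a_0; then A², 4π and the length scale all cancel, so P = ∫_{2.0}^{∞} u^4·e^(-2·u) du ÷ ∫_{0}^{∞} u^4·e^(-2·u) du.
An antiderivative of u^4·e^(-2·u) is -(u^4/2 + u^3 + 3·u^2/2 + 3·u/2 + 3/4)·e^(-2·u); evaluating from 2.0 to ∞ gives 103·e^(-4)/4, while the full integral is 3/4.
Taking the ratio yields P = 0.6288.

P ≈ 0.629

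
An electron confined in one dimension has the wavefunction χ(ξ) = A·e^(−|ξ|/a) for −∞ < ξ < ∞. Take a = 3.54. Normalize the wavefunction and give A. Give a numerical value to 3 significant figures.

Normalization requires ∫|χ|² dξ = 1, integrated from −∞ to ∞.
With ∫₀^∞ ξ^0 e^(−αξ) dξ = 0!/α^1, carrying out the integral gives A² · a.
Hence A² = 1/[a].
Substituting a = 3.54 gives A² = 0.2825, so A = 0.5315.

A ≈ 0.531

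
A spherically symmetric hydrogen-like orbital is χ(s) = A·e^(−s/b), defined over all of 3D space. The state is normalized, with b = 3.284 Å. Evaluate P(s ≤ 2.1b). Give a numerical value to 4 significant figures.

Integrate the radial probability density 4πs²|χ|² over s ≤ 2.1b.
The full normalization integral is A²·[π·b^3] = 1, fixing A².
Let u = s/b; then A², 4π and the length scale all cancel, so P = ∫_{0}^{2.1} u^2·e^(-2·u) du ÷ ∫_{0}^{∞} u^2·e^(-2·u) du.
An antiderivative of u^2·e^(-2·u) is -(2·u^2 + 2·u + 1)·e^(-2·u)/4; evaluating from 0 to 2.1 gives 1/4 - 701·e^(-21/5)/200, while the full integral is 1/4.
The region integral divided by the full integral gives P = 0.78976.

P ≈ 0.7898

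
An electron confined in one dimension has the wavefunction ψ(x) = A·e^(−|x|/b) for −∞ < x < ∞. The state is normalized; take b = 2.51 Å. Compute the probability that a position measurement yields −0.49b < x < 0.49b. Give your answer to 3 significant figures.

P ≈ 0.625

The probability is P = ∫ |ψ|² dx over [−0.49b, 0.49b].
With A² fixed by ∫|ψ|² = 1, i.e. A² = (b)^(−1), substitute and integrate.
Both integrals are even about x = 0, so only the x ≥ 0 halves are needed (the factors of 2 cancel). In terms of u = x/b (A² and the length scale cancel between numerator and denominator), P = [∫_{0}^{0.49} e^(-2·u) du] / [∫_{0}^{∞} e^(-2·u) du].
An antiderivative of e^(-2·u) is -e^(-2·u)/2; evaluating from 0 to 0.49 gives 1/2 - e^(-49/50)/2, while the full integral is 1/2.
Evaluating gives P = 0.6247.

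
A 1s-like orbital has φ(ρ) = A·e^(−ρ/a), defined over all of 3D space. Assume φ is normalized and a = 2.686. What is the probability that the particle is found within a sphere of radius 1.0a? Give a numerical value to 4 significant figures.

With dV = 4πρ²dρ, the probability is ∫|φ|² dV over ρ ≤ 1.0a.
Normalization gives A² = 1/(π·a^3).
Substituting u = ρ/a, A², 4π and the length scale all cancel in the ratio: P = ∫_{0}^{1.0} u^2·e^(-2·u) du / ∫_{0}^{∞} u^2·e^(-2·u) du.
An antiderivative of u^2·e^(-2·u) is -(2·u^2 + 2·u + 1)·e^(-2·u)/4; evaluating from 0 to 1.0 gives 1/4 - 5·e^(-2)/4, while the full integral is 1/4.
The region integral divided by the full integral gives P = 0.32332.

P ≈ 0.3233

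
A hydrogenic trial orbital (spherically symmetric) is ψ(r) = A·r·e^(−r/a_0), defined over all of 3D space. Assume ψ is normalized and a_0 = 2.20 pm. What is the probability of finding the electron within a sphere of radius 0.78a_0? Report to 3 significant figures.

P = ∫ |ψ|² 4πr² dr over r ≤ 0.78a_0.
A² is fixed by ∫₀^∞ 4πr²|ψ|² dr = 1, i.e. A² = (3·π·a_0^5)^(−1).
Let u = r/a_0; then A², 4π and the length scale all cancel, so P = ∫_{0}^{0.78} u^4·e^(-2·u) du ÷ ∫_{0}^{∞} u^4·e^(-2·u) du.
Using ∫ u^4·e^(-2·u) du = -(u^4/2 + u^3 + 3·u^2/2 + 3·u/2 + 3/4)·e^(-2·u), the numerator is ≈ 0.016157 and the denominator is 3/4.
Taking the ratio yields P = 0.02154.

P ≈ 0.0215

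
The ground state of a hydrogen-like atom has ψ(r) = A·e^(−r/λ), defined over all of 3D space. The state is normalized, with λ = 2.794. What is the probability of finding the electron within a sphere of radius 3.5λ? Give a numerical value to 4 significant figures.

P ≈ 0.9704

P = ∫ |ψ|² 4πr² dr over r ≤ 3.5λ.
A² is fixed by ∫₀^∞ 4πr²|ψ|² dr = 1, i.e. A² = (π·λ^3)^(−1).
In terms of u = r/λ (A², 4π and the length scale all cancel between numerator and denominator), P = [∫_{0}^{3.5} u^2·e^(-2·u) du] / [∫_{0}^{∞} u^2·e^(-2·u) du].
With ∫ u^2·e^(-2·u) du = -(2·u^2 + 2·u + 1)·e^(-2·u)/4 + C, the region integral is 1/4 - 65·e^(-7)/8 and the full one is 1/4.
The region integral divided by the full integral gives P = 0.97036.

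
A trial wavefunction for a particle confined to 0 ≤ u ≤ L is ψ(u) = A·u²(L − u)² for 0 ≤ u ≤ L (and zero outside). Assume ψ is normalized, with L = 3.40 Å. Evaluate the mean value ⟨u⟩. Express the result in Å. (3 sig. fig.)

⟨u⟩ ≈ 1.70 Å

By definition ⟨u⟩ = ∫ u |ψ(u)|² du.
Expanding the polynomial and integrating term by term, the ratio of the moment integral to the normalization integral gives ⟨u⟩ = L/2.
Putting L = 3.40 gives 1.700.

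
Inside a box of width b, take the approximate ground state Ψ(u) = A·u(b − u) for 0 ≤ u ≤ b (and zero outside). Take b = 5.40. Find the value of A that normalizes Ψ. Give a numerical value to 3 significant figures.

A ≈ 0.0808

Require ∫ |Ψ|² du = 1 over the whole domain.
Expanding the polynomial and integrating term by term, ∫|Ψ|² du = A²·(b^5/30).
With b = 5.40: A² = 0.006534 and A = 0.08083.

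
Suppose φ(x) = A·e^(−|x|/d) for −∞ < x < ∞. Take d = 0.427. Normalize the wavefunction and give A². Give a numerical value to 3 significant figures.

We need A² ∫|f|² dx = 1, taking the integral from −∞ to ∞.
Carrying out the integral gives A² · d.
So A² = (d)^(−1).
Plugging in d = 0.427 yields A = 1.530.

A^2 ≈ 2.34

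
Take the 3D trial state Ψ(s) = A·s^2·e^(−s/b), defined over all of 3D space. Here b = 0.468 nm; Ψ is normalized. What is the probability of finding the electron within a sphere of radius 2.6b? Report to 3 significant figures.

P ≈ 0.268

With dV = 4πs²ds, the probability is ∫|Ψ|² dV over s ≤ 2.6b.
The full normalization integral is A²·[45·π·b^7/2] = 1, fixing A².
Let u = s/b; then A², 4π and the length scale all cancel, so P = ∫_{0}^{2.6} u^6·e^(-2·u) du ÷ ∫_{0}^{∞} u^6·e^(-2·u) du.
With ∫ u^6·e^(-2·u) du = -(4·u^6 + 12·u^5 + 30·u^4 + 60·u^3 + 90·u^2 + 90·u + 45)·e^(-2·u)/8 + C, the region integral is ≈ 1.5053 and the full one is 45/8.
Taking the ratio yields P = 0.2676.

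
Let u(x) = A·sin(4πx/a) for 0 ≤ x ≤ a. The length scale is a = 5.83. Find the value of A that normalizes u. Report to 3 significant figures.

A ≈ 0.586

The normalization condition is ∫|u|² dx = 1 from 0 to a.
With ∫₀^a sin²(nπx/a) dx = a/2, ∫|u|² dx = A²·(a/2).
So A² = (a/2)^(−1).
With a = 5.83: A² = 0.3431 and A = 0.5857.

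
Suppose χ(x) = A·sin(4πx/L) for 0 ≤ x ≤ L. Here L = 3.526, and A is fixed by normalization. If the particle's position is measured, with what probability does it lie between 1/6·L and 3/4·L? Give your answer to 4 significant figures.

|χ|² is the probability density, so P = ∫_{1/6·L}^{3/4·L} |χ|² dx.
With A² fixed by ∫|χ|² = 1, i.e. A² = (L/2)^(−1), substitute and integrate.
Let u = x/L; then A² and the length scale cancel, so P = ∫_{1/6}^{3/4} sin(4·π·u)^2 du ÷ ∫_{0}^{1} sin(4·π·u)^2 du.
With ∫ sin(4·π·u)^2 du = u/2 - sin(4·π·u)·cos(4·π·u)/(8·π) + C, the region integral is -√(3)/(32·π) + 7/24 and the full one is 1/2.
Evaluating gives P = -√(3)/(16·π) + 7/12.

P ≈ 0.5489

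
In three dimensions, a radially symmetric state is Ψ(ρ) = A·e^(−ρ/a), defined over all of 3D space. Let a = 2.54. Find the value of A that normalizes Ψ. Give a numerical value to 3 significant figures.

Normalization requires ∫|Ψ|² 4πρ² dρ = 1, integrated from 0 to ∞.
(Spherical symmetry: dV = 4πρ² dρ.)
With ∫₀^∞ ρ^2 e^(−αρ) dρ = 2!/α^3, with Ψ = A·e^(−ρ/a), the integral evaluates to A²·[π·a^3].
Hence A² = 1/[π·a^3].
Substituting a = 2.54 gives A² = 0.01942, so A = 0.1394.

A ≈ 0.139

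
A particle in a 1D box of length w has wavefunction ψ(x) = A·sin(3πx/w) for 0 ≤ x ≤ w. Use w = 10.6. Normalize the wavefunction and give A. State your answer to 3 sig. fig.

Normalization requires ∫|ψ|² dx = 1, integrated from 0 to w.
Using sin²θ = (1 − cos 2θ)/2, ∫|ψ|² dx = A²·(w/2).
So A² = (w/2)^(−1).
Plugging in w = 10.6 yields A = 0.4344.

A ≈ 0.434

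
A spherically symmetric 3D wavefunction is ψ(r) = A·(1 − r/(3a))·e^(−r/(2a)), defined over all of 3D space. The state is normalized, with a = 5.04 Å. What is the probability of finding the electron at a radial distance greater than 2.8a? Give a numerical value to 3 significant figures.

With dV = 4πr²dr, the probability is ∫|ψ|² dV over r > 2.8a.
A² is fixed by ∫₀^∞ 4πr²|ψ|² dr = 1, i.e. A² = (8·π·a^3/3)^(−1).
Substituting u = r/a, A², 4π and the length scale all cancel in the ratio: P = ∫_{2.8}^{∞} u^2·(1 - u/3)^2·e^(-u) du / ∫_{0}^{∞} u^2·(1 - u/3)^2·e^(-u) du.
Using ∫ u^2·(1 - u/3)^2·e^(-u) du = (-u^4 + 2·u^3 - 3·u^2 - 6·u - 6)·e^(-u)/9, the numerator is ≈ 0.43163 and the denominator is 2/3.
Taking the ratio yields P = 0.6474.

P ≈ 0.647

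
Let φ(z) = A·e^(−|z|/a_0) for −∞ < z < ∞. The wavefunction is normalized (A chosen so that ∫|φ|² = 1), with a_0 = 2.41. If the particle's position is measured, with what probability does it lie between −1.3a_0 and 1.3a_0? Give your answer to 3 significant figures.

P ≈ 0.926

P = ∫_{−1.3a_0}^{1.3a_0} |φ(z)|² dz.
With A² fixed by ∫|φ|² = 1, i.e. A² = (a_0)^(−1), substitute and integrate.
By symmetry take twice the z ≥ 0 contribution in numerator and denominator; the 2's cancel. Substituting u = z/a_0, A² and the length scale cancel in the ratio: P = ∫_{0}^{1.3} e^(-2·u) du / ∫_{0}^{∞} e^(-2·u) du.
Using ∫ e^(-2·u) du = -e^(-2·u)/2, the numerator is 1/2 - e^(-13/5)/2 and the denominator is 1/2.
Evaluating gives P = 0.9257.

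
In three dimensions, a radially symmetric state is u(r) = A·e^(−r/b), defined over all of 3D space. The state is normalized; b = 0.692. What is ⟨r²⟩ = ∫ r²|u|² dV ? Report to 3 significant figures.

The expectation value is the |u|²-weighted average of r^2: ∫ r^2|u|² 4πr² dr.
Since the A² factors cancel between numerator and denominator, ⟨r²⟩ = 3·b^2.
Putting b = 0.692 gives 1.437.

⟨r^2⟩ ≈ 1.44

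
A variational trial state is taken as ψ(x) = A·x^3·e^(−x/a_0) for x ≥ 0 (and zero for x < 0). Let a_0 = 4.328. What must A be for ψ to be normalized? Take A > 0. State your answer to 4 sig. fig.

A ≈ 0.002500

Require ∫ |ψ|² dx = 1 over the whole domain.
With ∫₀^∞ x^6 e^(−αx) dx = 6!/α^7, carrying out the integral gives A² · 45·a_0^7/8.
So A² = (45·a_0^7/8)^(−1).
With a_0 = 4.328: A² = 0.0000062498 and A = 0.0025000.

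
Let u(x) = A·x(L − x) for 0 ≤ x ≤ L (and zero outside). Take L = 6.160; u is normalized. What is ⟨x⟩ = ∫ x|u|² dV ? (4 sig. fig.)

The expectation value is the |u|²-weighted average of x: ∫ x|u|² dx.
Expanding the polynomial and integrating term by term, since the A² factors cancel between numerator and denominator, ⟨x⟩ = L/2.
Putting L = 6.160 gives 3.0800.

⟨x⟩ ≈ 3.080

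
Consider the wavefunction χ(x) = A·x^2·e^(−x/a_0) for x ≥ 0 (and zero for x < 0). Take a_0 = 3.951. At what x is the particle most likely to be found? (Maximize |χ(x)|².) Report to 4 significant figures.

The maximum of |χ(x)|² occurs where its derivative vanishes.
This gives x = 2·a_0.
With a_0 = 3.951, the most probable position is 7.9020.

x ≈ 7.902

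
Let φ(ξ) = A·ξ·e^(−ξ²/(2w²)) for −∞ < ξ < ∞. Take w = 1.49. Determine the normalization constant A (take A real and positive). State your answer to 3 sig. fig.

A ≈ 0.584

Normalization requires ∫|φ|² dξ = 1, integrated from −∞ to ∞.
Using the Gaussian integral ∫_{−∞}^{∞} e^(−αξ²) dξ = √(π/α), carrying out the integral gives A² · √(π)·w^3/2.
Setting this equal to 1 gives A² = 1/(√(π)·w^3/2).
Plugging in w = 1.49 yields A = 0.5840.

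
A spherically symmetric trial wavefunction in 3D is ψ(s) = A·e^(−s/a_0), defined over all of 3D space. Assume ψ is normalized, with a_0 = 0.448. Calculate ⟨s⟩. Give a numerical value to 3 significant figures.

⟨s⟩ = ∫ s |ψ|² 4πs² ds over the full domain.
The ratio of the moment integral to the normalization integral gives ⟨s⟩ = 3·a_0/2.
Putting a_0 = 0.448 gives 0.6720.

⟨s⟩ ≈ 0.672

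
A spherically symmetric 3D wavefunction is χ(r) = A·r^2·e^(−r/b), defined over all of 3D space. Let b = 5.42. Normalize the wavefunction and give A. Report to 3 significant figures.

Normalization requires ∫|χ|² 4πr² dr = 1, integrated from 0 to ∞.
(Spherical symmetry: dV = 4πr² dr.)
∫|χ|² 4πr² dr = A²·(45·π·b^7/2).
With b = 5.42: A² = 1.030E-7 and A = 0.0003209.

A ≈ 0.000321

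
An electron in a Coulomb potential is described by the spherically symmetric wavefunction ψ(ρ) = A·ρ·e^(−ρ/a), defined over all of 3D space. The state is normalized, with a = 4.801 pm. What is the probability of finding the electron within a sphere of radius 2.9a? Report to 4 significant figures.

With dV = 4πρ²dρ, the probability is ∫|ψ|² dV over ρ ≤ 2.9a.
The full normalization integral is A²·[3·π·a^5] = 1, fixing A².
Substituting u = ρ/a, A², 4π and the length scale all cancel in the ratio: P = ∫_{0}^{2.9} u^4·e^(-2·u) du / ∫_{0}^{∞} u^4·e^(-2·u) du.
An antiderivative of u^4·e^(-2·u) is -(u^4/2 + u^3 + 3·u^2/2 + 3·u/2 + 3/4)·e^(-2·u); evaluating from 0 to 2.9 gives ≈ 0.515461, while the full integral is 3/4.
This evaluates to P = 0.68728.

P ≈ 0.6873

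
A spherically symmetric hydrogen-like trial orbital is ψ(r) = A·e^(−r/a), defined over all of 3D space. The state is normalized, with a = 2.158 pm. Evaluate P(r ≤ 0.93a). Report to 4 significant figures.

P = ∫ |ψ|² 4πr² dr over r ≤ 0.93a.
Normalization gives A² = 1/(π·a^3).
Substituting u = r/a, A², 4π and the length scale all cancel in the ratio: P = ∫_{0}^{0.93} u^2·e^(-2·u) du / ∫_{0}^{∞} u^2·e^(-2·u) du.
Using ∫ u^2·e^(-2·u) du = -(2·u^2 + 2·u + 1)·e^(-2·u)/4, the numerator is ≈ 0.0713734 and the denominator is 1/4.
Taking the ratio yields P = 0.28549.

P ≈ 0.2855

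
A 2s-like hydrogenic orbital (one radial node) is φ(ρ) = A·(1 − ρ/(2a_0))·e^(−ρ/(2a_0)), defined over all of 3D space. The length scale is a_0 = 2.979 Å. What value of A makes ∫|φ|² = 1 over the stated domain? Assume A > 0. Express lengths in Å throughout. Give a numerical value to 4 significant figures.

A ≈ 0.03879 Å^(-3/2)

Normalization requires ∫|φ|² 4πρ² dρ = 1, integrated from 0 to ∞.
The angular integral contributes 4π, leaving ∫₀^∞ ρ²|φ|² dρ.
With ∫₀^∞ ρ^4 e^(−αρ) dρ = 4!/α^5, carrying out the integral gives A² · 8·π·a_0^3.
Hence A² = 1/[8·π·a_0^3].
With a_0 = 2.979: A² = 0.0015050 and A = 0.038795.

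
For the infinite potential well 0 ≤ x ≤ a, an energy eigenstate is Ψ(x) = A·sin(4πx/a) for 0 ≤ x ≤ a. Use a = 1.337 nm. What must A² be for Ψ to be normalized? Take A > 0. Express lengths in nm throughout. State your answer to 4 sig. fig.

A^2 ≈ 1.496 nm^(-1)

We need A² ∫|f|² dx = 1, taking the integral from 0 to a.
∫|Ψ|² dx = A²·(a/2).
Substituting a = 1.337 gives A² = 1.4959, so A = 1.2231.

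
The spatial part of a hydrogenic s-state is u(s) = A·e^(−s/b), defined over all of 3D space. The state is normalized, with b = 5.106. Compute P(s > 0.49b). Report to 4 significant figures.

P ≈ 0.9233

P = ∫ |u|² 4πs² ds over s > 0.49b.
A² is fixed by ∫₀^∞ 4πs²|u|² ds = 1, i.e. A² = (π·b^3)^(−1).
Substituting t = s/b, A², 4π and the length scale all cancel in the ratio: P = ∫_{0.49}^{∞} t^2·e^(-2·t) dt / ∫_{0}^{∞} t^2·e^(-2·t) dt.
Using ∫ t^2·e^(-2·t) dt = -(2·t^2 + 2·t + 1)·e^(-2·t)/4, the numerator is ≈ 0.230835 and the denominator is 1/4.
The region integral divided by the full integral gives P = 0.92334.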